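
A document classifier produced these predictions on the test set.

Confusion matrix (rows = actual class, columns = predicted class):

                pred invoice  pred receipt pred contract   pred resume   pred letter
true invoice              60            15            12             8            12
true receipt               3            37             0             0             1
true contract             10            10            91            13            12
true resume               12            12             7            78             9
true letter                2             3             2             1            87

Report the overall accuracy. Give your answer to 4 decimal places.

Accuracy = trace / total = (60+37+91+78+87=353) / 497 = 353/497 = 0.7103

0.7103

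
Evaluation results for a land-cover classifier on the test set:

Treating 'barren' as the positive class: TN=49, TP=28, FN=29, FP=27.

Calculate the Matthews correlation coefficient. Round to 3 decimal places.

MCC = (TP·TN − FP·FN) / √((TP+FP)(TP+FN)(TN+FP)(TN+FN))
Numerator = 28·49 − 27·29 = 589
Denominator = √(55·57·76·78) = √18584280 = 4310.9489
MCC = 589 / 4310.9489 = 0.137

0.137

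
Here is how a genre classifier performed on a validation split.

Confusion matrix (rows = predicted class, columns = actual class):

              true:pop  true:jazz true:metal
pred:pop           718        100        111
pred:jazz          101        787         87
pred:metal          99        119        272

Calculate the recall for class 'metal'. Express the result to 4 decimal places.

0.5787

One-vs-rest for 'metal': TP = diagonal; FP = other classes predicted 'metal'; FN = 'metal' predicted as other.
recall = TP/(TP+FN).
metal: TP=272, FN=111+87=198 → 272/470 = 0.57872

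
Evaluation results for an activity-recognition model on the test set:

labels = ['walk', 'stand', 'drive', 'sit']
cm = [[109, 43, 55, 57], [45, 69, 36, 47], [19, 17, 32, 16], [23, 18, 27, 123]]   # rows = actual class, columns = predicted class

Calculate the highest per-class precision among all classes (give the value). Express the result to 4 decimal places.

0.5561

Per-class precision (TP/(TP+FP)):
  walk: TP=109, FP=45+19+23=87 → 109/196 = 0.55612
  stand: TP=69, FP=43+17+18=78 → 69/147 = 0.46939
  drive: TP=32, FP=55+36+27=118 → 32/150 = 0.21333
  sit: TP=123, FP=57+47+16=120 → 123/243 = 0.50617
Highest is class 'walk' with precision = 0.5561.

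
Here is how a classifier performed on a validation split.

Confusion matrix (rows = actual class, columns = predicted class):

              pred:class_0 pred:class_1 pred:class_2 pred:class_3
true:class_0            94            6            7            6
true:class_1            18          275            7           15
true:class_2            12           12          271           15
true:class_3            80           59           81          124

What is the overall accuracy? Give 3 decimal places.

0.706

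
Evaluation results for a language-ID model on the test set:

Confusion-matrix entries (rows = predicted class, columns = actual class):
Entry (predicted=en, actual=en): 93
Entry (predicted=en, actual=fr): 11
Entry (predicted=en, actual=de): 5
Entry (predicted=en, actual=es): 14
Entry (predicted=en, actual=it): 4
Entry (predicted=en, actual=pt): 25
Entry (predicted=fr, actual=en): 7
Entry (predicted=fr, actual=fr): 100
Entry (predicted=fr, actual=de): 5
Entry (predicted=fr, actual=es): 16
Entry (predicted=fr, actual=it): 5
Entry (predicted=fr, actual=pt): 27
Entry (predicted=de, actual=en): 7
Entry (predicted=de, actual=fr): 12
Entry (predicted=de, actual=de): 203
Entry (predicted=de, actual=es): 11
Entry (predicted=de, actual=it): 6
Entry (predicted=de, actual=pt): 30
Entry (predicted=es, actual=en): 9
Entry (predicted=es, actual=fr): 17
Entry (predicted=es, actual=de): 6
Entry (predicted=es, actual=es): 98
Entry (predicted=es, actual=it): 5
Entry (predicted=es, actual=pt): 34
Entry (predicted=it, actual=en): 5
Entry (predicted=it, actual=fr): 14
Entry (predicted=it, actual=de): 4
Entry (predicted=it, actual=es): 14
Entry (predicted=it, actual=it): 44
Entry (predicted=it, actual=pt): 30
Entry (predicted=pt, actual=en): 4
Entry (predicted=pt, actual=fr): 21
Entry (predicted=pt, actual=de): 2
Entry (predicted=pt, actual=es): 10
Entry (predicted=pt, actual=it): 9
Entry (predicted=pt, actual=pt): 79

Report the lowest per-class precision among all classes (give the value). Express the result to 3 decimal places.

0.396

Per-class precision (TP/(TP+FP)):
  en: TP=93, FP=11+5+14+4+25=59 → 93/152 = 0.6118
  fr: TP=100, FP=7+5+16+5+27=60 → 100/160 = 0.6250
  de: TP=203, FP=7+12+11+6+30=66 → 203/269 = 0.7546
  es: TP=98, FP=9+17+6+5+34=71 → 98/169 = 0.5799
  it: TP=44, FP=5+14+4+14+30=67 → 44/111 = 0.3964
  pt: TP=79, FP=4+21+2+10+9=46 → 79/125 = 0.6320
Lowest is class 'it' with precision = 0.396.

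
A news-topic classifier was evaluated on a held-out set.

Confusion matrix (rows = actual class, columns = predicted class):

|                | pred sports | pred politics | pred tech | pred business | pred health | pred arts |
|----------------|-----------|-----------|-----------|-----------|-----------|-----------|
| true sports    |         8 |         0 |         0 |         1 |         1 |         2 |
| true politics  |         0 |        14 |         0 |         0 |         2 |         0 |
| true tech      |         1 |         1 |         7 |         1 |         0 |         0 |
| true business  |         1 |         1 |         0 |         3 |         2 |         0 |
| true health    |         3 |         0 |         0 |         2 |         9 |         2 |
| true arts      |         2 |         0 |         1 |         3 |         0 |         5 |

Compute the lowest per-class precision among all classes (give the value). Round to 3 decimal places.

Per-class precision (TP/(TP+FP)):
  sports: TP=8, FP=0+1+1+3+2=7 → 8/15 = 0.5333
  politics: TP=14, FP=0+1+1+0+0=2 → 14/16 = 0.8750
  tech: TP=7, FP=0+0+0+0+1=1 → 7/8 = 0.8750
  business: TP=3, FP=1+0+1+2+3=7 → 3/10 = 0.3000
  health: TP=9, FP=1+2+0+2+0=5 → 9/14 = 0.6429
  arts: TP=5, FP=2+0+0+0+2=4 → 5/9 = 0.5556
Lowest is class 'business' with precision = 0.300.

0.300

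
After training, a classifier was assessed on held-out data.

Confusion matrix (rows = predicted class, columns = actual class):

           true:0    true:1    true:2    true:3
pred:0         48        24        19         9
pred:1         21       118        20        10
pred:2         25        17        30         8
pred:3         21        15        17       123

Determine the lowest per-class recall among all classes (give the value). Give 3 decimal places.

Per-class recall (TP/(TP+FN)):
  0: TP=48, FN=21+25+21=67 → 48/115 = 0.4174
  1: TP=118, FN=24+17+15=56 → 118/174 = 0.6782
  2: TP=30, FN=19+20+17=56 → 30/86 = 0.3488
  3: TP=123, FN=9+10+8=27 → 123/150 = 0.8200
Lowest is class '2' with recall = 0.349.

0.349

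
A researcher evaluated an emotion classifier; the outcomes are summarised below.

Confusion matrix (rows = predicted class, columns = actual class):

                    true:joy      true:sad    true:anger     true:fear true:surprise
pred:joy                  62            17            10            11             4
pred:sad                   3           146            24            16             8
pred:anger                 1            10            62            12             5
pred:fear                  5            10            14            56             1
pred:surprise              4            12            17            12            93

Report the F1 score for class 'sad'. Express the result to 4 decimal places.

0.7449

F1 score = 2·TP/(2·TP+FP+FN).
sad: TP=146, FP=3+24+16+8=51, FN=17+10+10+12=49 → 292/392 = 0.74490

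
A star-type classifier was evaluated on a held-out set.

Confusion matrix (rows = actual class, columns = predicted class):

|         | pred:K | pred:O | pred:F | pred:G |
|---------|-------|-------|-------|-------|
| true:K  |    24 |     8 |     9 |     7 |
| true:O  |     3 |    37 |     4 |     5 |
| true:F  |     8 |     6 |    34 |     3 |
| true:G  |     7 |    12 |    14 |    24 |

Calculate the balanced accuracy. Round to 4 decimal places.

0.5857

Balanced accuracy = mean of per-class recall.
  K: recall = 24/48 = 0.50000
  O: recall = 37/49 = 0.75510
  F: recall = 34/51 = 0.66667
  G: recall = 24/57 = 0.42105
Mean = (0.50000 + 0.75510 + 0.66667 + 0.42105) / 4 = 0.5857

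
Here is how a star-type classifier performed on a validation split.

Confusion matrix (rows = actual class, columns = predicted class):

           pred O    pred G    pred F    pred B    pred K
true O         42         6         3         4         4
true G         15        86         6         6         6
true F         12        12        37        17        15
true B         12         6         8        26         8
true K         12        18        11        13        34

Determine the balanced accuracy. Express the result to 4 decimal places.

Balanced accuracy = mean of per-class recall.
  O: recall = 42/59 = 0.71186
  G: recall = 86/119 = 0.72269
  F: recall = 37/93 = 0.39785
  B: recall = 26/60 = 0.43333
  K: recall = 34/88 = 0.38636
Mean = (0.71186 + 0.72269 + 0.39785 + 0.43333 + 0.38636) / 5 = 0.5304

0.5304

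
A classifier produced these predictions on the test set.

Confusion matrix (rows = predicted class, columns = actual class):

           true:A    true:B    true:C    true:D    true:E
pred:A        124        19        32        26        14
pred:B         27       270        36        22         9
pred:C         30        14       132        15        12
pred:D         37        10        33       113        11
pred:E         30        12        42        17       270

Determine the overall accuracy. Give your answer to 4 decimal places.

Accuracy = trace / total = (124+270+132+113+270=909) / 1357 = 909/1357 = 0.6699

0.6699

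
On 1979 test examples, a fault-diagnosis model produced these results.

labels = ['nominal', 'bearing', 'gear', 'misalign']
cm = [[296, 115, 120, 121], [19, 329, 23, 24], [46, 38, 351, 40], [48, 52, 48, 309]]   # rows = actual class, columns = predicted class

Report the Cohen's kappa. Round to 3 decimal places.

0.535

Observed agreement pₒ = trace/N = 1285/1979 = 0.6493
Expected agreement pₑ = Σ (rowᵢ·colᵢ)/N² = (652·409 + 395·534 + 475·542 + 457·494)/1979² = 0.2453
κ = (pₒ − pₑ)/(1 − pₑ) = (0.6493 − 0.2453)/(1 − 0.2453) = 0.535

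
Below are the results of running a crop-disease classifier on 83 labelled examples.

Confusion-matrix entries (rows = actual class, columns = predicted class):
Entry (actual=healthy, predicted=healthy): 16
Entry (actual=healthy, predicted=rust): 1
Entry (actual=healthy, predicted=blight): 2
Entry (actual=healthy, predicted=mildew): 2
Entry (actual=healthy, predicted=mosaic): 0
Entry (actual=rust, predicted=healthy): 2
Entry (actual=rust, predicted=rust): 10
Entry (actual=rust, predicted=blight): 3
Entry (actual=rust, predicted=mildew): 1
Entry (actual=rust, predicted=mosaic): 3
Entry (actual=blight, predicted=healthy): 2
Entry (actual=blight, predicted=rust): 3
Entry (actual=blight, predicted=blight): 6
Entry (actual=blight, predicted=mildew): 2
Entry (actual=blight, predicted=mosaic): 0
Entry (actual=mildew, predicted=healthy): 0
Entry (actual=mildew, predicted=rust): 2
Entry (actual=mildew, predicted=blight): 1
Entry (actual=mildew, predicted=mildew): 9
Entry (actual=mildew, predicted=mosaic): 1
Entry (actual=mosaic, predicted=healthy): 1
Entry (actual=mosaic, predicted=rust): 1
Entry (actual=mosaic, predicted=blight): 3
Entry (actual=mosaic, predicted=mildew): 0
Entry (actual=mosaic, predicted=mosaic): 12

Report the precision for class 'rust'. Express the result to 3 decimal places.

0.588

One-vs-rest for 'rust': TP = diagonal; FP = other classes predicted 'rust'; FN = 'rust' predicted as other.
precision = TP/(TP+FP).
rust: TP=10, FP=1+3+2+1=7 → 10/17 = 0.5882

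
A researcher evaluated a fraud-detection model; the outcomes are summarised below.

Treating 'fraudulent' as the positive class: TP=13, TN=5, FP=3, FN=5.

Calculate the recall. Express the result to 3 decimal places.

Recall = TP/(TP+FN) = 13/(13+5) = 13/18 = 0.722

0.722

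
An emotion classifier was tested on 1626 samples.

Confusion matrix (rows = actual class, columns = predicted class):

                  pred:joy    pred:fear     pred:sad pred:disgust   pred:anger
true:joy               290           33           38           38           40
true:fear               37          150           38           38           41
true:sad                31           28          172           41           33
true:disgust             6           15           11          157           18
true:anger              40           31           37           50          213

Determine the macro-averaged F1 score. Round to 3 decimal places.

Per-class F1 score (2·TP/(2·TP+FP+FN)):
  joy: TP=290, FP=37+31+6+40=114, FN=33+38+38+40=149 → 580/843 = 0.6880
  fear: TP=150, FP=33+28+15+31=107, FN=37+38+38+41=154 → 300/561 = 0.5348
  sad: TP=172, FP=38+38+11+37=124, FN=31+28+41+33=133 → 344/601 = 0.5724
  disgust: TP=157, FP=38+38+41+50=167, FN=6+15+11+18=50 → 314/531 = 0.5913
  anger: TP=213, FP=40+41+33+18=132, FN=40+31+37+50=158 → 426/716 = 0.5950
Macro-F1 score = mean = (0.6880 + 0.5348 + 0.5724 + 0.5913 + 0.5950) / 5 = 0.596

0.596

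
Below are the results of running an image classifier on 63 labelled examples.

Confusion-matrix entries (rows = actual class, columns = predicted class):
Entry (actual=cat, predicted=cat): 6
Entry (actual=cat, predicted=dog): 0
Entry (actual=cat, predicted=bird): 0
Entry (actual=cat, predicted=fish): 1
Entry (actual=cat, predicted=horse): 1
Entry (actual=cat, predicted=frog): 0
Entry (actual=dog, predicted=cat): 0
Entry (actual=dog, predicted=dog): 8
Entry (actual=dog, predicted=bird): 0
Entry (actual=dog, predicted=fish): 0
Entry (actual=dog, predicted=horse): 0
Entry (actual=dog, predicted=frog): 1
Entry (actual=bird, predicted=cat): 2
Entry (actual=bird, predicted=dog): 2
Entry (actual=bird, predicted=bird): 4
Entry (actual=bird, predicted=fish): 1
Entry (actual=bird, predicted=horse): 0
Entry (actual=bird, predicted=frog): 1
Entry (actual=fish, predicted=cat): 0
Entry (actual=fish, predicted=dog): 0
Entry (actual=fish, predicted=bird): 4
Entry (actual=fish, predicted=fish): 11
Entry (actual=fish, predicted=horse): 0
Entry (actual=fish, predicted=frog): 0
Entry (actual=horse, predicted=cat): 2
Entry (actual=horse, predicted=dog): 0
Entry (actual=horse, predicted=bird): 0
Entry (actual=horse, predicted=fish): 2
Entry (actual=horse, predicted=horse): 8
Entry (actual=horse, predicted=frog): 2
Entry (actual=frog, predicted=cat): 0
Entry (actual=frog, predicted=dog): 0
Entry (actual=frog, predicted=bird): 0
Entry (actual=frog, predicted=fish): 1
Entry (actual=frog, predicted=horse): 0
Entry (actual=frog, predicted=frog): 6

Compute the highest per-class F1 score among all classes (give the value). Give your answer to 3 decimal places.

0.842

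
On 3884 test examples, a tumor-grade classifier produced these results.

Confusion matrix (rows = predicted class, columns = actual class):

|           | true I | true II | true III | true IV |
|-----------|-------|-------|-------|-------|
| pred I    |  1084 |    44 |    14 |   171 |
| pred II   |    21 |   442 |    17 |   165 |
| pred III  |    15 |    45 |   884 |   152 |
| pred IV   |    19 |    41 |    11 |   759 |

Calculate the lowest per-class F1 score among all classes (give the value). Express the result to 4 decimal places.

0.7264

Per-class F1 score (2·TP/(2·TP+FP+FN)):
  I: TP=1084, FP=44+14+171=229, FN=21+15+19=55 → 2168/2452 = 0.88418
  II: TP=442, FP=21+17+165=203, FN=44+45+41=130 → 884/1217 = 0.72638
  III: TP=884, FP=15+45+152=212, FN=14+17+11=42 → 1768/2022 = 0.87438
  IV: TP=759, FP=19+41+11=71, FN=171+165+152=488 → 1518/2077 = 0.73086
Lowest is class 'II' with F1 score = 0.7264.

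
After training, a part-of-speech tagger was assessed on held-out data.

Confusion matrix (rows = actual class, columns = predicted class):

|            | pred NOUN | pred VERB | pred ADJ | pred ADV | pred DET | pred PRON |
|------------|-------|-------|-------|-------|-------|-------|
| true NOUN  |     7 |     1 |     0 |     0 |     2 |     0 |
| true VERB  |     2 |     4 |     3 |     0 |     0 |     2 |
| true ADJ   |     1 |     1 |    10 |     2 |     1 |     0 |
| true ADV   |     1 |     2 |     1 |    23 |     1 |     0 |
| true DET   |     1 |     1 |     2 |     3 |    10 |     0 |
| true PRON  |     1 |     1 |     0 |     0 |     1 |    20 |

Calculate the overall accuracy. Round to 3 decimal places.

0.712

Accuracy = trace / total = (7+4+10+23+10+20=74) / 104 = 74/104 = 0.712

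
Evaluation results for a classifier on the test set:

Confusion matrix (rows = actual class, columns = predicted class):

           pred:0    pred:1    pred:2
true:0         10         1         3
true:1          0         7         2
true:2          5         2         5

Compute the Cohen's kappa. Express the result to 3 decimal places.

0.435

Observed agreement pₒ = trace/N = 22/35 = 0.6286
Expected agreement pₑ = Σ (rowᵢ·colᵢ)/N² = (14·15 + 9·10 + 12·10)/35² = 0.3429
κ = (pₒ − pₑ)/(1 − pₑ) = (0.6286 − 0.3429)/(1 − 0.3429) = 0.435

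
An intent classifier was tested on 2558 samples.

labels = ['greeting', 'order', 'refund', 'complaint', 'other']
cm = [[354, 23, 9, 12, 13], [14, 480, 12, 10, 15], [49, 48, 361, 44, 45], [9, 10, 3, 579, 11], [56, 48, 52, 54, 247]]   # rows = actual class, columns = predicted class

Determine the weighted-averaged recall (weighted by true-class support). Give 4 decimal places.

0.7901

Per-class recall (TP/(TP+FN)):
  greeting: TP=354, FN=23+9+12+13=57 → 354/411 = 0.86131
  order: TP=480, FN=14+12+10+15=51 → 480/531 = 0.90395
  refund: TP=361, FN=49+48+44+45=186 → 361/547 = 0.65996
  complaint: TP=579, FN=9+10+3+11=33 → 579/612 = 0.94608
  other: TP=247, FN=56+48+52+54=210 → 247/457 = 0.54048
Weighted-recall = Σ (supportᵢ/N)·recallᵢ with N=2558: (411/2558)·0.86131 + (531/2558)·0.90395 + (547/2558)·0.65996 + (612/2558)·0.94608 + (457/2558)·0.54048 = 0.7901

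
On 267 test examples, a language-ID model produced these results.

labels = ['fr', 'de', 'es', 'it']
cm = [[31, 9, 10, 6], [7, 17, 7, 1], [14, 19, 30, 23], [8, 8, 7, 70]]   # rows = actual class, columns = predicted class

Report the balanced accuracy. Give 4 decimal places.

Balanced accuracy = mean of per-class recall.
  fr: recall = 31/56 = 0.55357
  de: recall = 17/32 = 0.53125
  es: recall = 30/86 = 0.34884
  it: recall = 70/93 = 0.75269
Mean = (0.55357 + 0.53125 + 0.34884 + 0.75269) / 4 = 0.5466

0.5466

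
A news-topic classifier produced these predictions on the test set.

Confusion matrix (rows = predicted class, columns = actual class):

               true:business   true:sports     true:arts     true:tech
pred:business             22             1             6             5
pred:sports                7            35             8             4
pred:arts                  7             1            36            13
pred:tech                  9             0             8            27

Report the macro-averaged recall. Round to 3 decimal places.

0.652

Per-class recall (TP/(TP+FN)):
  business: TP=22, FN=7+7+9=23 → 22/45 = 0.4889
  sports: TP=35, FN=1+1+0=2 → 35/37 = 0.9459
  arts: TP=36, FN=6+8+8=22 → 36/58 = 0.6207
  tech: TP=27, FN=5+4+13=22 → 27/49 = 0.5510
Macro-recall = mean = (0.4889 + 0.9459 + 0.6207 + 0.5510) / 4 = 0.652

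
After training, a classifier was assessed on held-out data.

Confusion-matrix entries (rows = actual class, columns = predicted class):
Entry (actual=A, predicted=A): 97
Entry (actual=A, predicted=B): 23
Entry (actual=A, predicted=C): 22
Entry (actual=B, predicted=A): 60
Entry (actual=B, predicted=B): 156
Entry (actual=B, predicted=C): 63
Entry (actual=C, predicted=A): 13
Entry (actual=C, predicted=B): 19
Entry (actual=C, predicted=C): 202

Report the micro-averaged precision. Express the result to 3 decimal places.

Micro-averaging pools counts across classes: ΣTP=455, ΣFP=200, ΣFN=200.
Micro-precision = TP/(TP+FP) on pooled counts = 0.695 (equals overall accuracy in single-label multiclass).

0.695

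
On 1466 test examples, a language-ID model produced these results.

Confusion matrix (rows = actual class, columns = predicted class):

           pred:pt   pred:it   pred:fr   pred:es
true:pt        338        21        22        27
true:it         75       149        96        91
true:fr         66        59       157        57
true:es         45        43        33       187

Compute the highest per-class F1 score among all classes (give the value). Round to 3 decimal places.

0.725

Per-class F1 score (2·TP/(2·TP+FP+FN)):
  pt: TP=338, FP=75+66+45=186, FN=21+22+27=70 → 676/932 = 0.7253
  it: TP=149, FP=21+59+43=123, FN=75+96+91=262 → 298/683 = 0.4363
  fr: TP=157, FP=22+96+33=151, FN=66+59+57=182 → 314/647 = 0.4853
  es: TP=187, FP=27+91+57=175, FN=45+43+33=121 → 374/670 = 0.5582
Highest is class 'pt' with F1 score = 0.725.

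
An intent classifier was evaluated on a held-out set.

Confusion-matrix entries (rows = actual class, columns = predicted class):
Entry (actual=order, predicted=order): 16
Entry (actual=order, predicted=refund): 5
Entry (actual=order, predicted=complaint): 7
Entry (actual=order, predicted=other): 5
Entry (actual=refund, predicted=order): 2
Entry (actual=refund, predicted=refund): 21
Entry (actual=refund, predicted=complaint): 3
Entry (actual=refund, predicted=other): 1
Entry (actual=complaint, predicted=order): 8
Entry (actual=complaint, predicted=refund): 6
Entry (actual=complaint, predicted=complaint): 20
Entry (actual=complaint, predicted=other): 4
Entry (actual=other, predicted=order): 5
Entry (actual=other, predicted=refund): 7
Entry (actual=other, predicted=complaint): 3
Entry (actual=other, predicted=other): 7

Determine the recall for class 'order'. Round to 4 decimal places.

0.4848

Take TP from the diagonal, FP from the rest of the 'order' prediction marginal, FN from the rest of the 'order' actual marginal.
recall = TP/(TP+FN).
order: TP=16, FN=5+7+5=17 → 16/33 = 0.48485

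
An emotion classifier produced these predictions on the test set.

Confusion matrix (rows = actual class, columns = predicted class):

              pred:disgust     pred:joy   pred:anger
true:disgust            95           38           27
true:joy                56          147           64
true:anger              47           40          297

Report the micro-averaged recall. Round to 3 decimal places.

0.665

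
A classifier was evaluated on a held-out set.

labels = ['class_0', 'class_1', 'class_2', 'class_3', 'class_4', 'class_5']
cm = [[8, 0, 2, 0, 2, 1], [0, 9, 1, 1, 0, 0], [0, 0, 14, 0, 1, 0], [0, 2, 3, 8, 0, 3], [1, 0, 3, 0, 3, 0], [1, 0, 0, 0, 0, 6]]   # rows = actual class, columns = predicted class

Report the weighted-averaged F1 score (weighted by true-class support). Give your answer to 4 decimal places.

0.6885

Per-class F1 score (2·TP/(2·TP+FP+FN)):
  class_0: TP=8, FP=0+0+0+1+1=2, FN=0+2+0+2+1=5 → 16/23 = 0.69565
  class_1: TP=9, FP=0+0+2+0+0=2, FN=0+1+1+0+0=2 → 18/22 = 0.81818
  class_2: TP=14, FP=2+1+3+3+0=9, FN=0+0+0+1+0=1 → 28/38 = 0.73684
  class_3: TP=8, FP=0+1+0+0+0=1, FN=0+2+3+0+3=8 → 16/25 = 0.64000
  class_4: TP=3, FP=2+0+1+0+0=3, FN=1+0+3+0+0=4 → 6/13 = 0.46154
  class_5: TP=6, FP=1+0+0+3+0=4, FN=1+0+0+0+0=1 → 12/17 = 0.70588
Weighted-F1 score = Σ (supportᵢ/N)·F1 scoreᵢ with N=69: (13/69)·0.69565 + (11/69)·0.81818 + (15/69)·0.73684 + (16/69)·0.64000 + (7/69)·0.46154 + (7/69)·0.70588 = 0.6885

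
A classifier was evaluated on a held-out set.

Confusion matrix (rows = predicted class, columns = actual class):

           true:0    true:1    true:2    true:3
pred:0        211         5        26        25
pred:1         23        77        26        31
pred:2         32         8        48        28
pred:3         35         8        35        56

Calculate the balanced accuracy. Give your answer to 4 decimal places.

Balanced accuracy = mean of per-class recall.
  0: recall = 211/301 = 0.70100
  1: recall = 77/98 = 0.78571
  2: recall = 48/135 = 0.35556
  3: recall = 56/140 = 0.40000
Mean = (0.70100 + 0.78571 + 0.35556 + 0.40000) / 4 = 0.5606

0.5606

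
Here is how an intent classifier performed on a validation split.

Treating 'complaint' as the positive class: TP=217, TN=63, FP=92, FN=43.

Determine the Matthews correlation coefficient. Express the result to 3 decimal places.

0.267

MCC = (TP·TN − FP·FN) / √((TP+FP)(TP+FN)(TN+FP)(TN+FN))
Numerator = 217·63 − 92·43 = 9715
Denominator = √(309·260·155·106) = √1319986200 = 36331.6143
MCC = 9715 / 36331.6143 = 0.267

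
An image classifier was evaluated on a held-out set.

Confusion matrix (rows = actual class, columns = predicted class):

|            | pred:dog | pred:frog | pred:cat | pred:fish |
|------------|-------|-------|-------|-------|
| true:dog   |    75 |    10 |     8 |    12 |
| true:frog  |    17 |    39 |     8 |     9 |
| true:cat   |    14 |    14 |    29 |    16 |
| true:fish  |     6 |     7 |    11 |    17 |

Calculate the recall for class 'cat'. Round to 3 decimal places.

0.397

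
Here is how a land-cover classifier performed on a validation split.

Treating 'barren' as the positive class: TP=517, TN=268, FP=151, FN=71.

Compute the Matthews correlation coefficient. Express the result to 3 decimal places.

0.541

MCC = (TP·TN − FP·FN) / √((TP+FP)(TP+FN)(TN+FP)(TN+FN))
Numerator = 517·268 − 151·71 = 127835
Denominator = √(668·588·419·339) = √55791432144 = 236202.1002
MCC = 127835 / 236202.1002 = 0.541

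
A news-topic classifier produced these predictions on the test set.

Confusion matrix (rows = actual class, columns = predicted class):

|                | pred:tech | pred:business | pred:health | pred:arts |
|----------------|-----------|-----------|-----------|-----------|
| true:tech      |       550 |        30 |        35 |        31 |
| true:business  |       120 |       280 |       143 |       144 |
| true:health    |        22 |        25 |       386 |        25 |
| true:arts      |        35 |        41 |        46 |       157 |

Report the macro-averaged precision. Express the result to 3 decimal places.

0.643

Per-class precision (TP/(TP+FP)):
  tech: TP=550, FP=120+22+35=177 → 550/727 = 0.7565
  business: TP=280, FP=30+25+41=96 → 280/376 = 0.7447
  health: TP=386, FP=35+143+46=224 → 386/610 = 0.6328
  arts: TP=157, FP=31+144+25=200 → 157/357 = 0.4398
Macro-precision = mean = (0.7565 + 0.7447 + 0.6328 + 0.4398) / 4 = 0.643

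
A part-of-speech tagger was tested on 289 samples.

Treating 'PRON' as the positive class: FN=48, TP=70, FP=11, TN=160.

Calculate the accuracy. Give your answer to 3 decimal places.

0.796

Accuracy = (TP+TN)/N = (70+160)/289 = 0.796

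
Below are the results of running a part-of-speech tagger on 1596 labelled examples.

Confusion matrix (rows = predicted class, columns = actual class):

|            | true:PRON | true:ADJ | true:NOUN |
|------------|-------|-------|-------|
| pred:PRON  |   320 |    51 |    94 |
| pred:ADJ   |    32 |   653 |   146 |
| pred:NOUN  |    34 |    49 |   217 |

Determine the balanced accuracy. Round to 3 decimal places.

0.724

Balanced accuracy = mean of per-class recall.
  PRON: recall = 320/386 = 0.8290
  ADJ: recall = 653/753 = 0.8672
  NOUN: recall = 217/457 = 0.4748
Mean = (0.8290 + 0.8672 + 0.4748) / 3 = 0.724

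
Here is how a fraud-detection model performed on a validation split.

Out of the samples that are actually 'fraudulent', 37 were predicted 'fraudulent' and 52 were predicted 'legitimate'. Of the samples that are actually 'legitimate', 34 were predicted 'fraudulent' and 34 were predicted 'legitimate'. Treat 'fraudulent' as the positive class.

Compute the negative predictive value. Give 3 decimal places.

0.395

NPV = TN/(TN+FN) = 34/(34+52) = 0.395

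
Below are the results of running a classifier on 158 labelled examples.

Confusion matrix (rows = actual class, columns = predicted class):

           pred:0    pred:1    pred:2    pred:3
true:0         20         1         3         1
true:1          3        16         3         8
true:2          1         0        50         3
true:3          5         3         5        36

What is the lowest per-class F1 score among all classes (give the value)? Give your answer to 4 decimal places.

Per-class F1 score (2·TP/(2·TP+FP+FN)):
  0: TP=20, FP=3+1+5=9, FN=1+3+1=5 → 40/54 = 0.74074
  1: TP=16, FP=1+0+3=4, FN=3+3+8=14 → 32/50 = 0.64000
  2: TP=50, FP=3+3+5=11, FN=1+0+3=4 → 100/115 = 0.86957
  3: TP=36, FP=1+8+3=12, FN=5+3+5=13 → 72/97 = 0.74227
Lowest is class '1' with F1 score = 0.6400.

0.6400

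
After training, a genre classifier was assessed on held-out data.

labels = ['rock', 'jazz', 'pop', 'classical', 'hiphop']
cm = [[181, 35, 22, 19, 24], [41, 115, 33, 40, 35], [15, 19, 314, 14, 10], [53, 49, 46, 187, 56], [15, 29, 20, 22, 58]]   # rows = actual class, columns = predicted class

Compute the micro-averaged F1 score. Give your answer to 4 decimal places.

0.5888

Micro-averaging pools counts across classes: ΣTP=855, ΣFP=597, ΣFN=597.
Micro-F1 score = 2·TP/(2·TP+FP+FN) on pooled counts = 0.5888 (equals overall accuracy in single-label multiclass).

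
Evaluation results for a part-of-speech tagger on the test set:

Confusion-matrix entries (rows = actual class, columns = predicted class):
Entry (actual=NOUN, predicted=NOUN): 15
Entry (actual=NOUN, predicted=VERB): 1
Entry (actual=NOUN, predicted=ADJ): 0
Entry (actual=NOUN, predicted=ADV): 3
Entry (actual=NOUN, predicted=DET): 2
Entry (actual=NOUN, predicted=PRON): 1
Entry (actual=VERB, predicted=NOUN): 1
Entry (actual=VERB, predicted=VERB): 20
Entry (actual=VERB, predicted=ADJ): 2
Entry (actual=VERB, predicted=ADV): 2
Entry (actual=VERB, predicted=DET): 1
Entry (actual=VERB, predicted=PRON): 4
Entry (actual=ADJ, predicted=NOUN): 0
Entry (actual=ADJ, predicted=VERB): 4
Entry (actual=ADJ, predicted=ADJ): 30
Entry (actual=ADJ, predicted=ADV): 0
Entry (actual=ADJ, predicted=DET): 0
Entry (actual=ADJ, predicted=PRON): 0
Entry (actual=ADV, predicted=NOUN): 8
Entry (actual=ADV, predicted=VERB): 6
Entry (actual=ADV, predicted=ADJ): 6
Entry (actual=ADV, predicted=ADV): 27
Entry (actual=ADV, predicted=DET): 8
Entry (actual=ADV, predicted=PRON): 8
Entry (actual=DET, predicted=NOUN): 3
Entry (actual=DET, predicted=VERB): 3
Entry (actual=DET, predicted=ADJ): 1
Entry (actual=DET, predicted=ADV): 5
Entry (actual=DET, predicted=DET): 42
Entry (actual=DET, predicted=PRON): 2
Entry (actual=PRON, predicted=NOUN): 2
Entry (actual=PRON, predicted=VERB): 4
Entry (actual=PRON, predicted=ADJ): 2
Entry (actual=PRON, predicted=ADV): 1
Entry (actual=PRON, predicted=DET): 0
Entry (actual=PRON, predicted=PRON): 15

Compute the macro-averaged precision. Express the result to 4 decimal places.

Per-class precision (TP/(TP+FP)):
  NOUN: TP=15, FP=1+0+8+3+2=14 → 15/29 = 0.51724
  VERB: TP=20, FP=1+4+6+3+4=18 → 20/38 = 0.52632
  ADJ: TP=30, FP=0+2+6+1+2=11 → 30/41 = 0.73171
  ADV: TP=27, FP=3+2+0+5+1=11 → 27/38 = 0.71053
  DET: TP=42, FP=2+1+0+8+0=11 → 42/53 = 0.79245
  PRON: TP=15, FP=1+4+0+8+2=15 → 15/30 = 0.50000
Macro-precision = mean = (0.51724 + 0.52632 + 0.73171 + 0.71053 + 0.79245 + 0.50000) / 6 = 0.6297

0.6297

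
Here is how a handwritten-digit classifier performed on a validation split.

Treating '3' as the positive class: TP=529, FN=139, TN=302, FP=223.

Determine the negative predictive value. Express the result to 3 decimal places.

NPV = TN/(TN+FN) = 302/(302+139) = 0.685

0.685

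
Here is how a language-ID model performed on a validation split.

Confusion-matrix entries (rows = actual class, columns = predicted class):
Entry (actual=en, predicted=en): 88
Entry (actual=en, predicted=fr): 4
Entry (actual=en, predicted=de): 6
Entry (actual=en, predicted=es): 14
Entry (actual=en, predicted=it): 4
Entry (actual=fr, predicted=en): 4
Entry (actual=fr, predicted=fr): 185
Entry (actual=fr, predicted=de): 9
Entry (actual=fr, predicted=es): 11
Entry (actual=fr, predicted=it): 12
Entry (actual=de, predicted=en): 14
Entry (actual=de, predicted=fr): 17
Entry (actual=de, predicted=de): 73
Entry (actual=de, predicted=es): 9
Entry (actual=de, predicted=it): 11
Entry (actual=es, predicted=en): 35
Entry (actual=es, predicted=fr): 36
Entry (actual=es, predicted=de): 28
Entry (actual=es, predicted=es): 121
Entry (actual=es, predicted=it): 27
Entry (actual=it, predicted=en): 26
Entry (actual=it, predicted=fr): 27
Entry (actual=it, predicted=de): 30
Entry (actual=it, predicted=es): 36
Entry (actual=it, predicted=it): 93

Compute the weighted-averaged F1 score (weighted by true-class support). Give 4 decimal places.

Per-class F1 score (2·TP/(2·TP+FP+FN)):
  en: TP=88, FP=4+14+35+26=79, FN=4+6+14+4=28 → 176/283 = 0.62191
  fr: TP=185, FP=4+17+36+27=84, FN=4+9+11+12=36 → 370/490 = 0.75510
  de: TP=73, FP=6+9+28+30=73, FN=14+17+9+11=51 → 146/270 = 0.54074
  es: TP=121, FP=14+11+9+36=70, FN=35+36+28+27=126 → 242/438 = 0.55251
  it: TP=93, FP=4+12+11+27=54, FN=26+27+30+36=119 → 186/359 = 0.51811
Weighted-F1 score = Σ (supportᵢ/N)·F1 scoreᵢ with N=920: (116/920)·0.62191 + (221/920)·0.75510 + (124/920)·0.54074 + (247/920)·0.55251 + (212/920)·0.51811 = 0.6004

0.6004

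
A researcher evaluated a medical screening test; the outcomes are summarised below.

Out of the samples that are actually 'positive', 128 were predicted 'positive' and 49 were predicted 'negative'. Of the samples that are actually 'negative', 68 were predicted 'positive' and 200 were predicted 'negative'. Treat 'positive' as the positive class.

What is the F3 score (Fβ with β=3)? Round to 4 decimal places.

0.7155

Fβ = (1+β²)·TP / ((1+β²)·TP + β²·FN + FP), with β²=9
= 10·128 / (10·128 + 9·49 + 68) = 0.7155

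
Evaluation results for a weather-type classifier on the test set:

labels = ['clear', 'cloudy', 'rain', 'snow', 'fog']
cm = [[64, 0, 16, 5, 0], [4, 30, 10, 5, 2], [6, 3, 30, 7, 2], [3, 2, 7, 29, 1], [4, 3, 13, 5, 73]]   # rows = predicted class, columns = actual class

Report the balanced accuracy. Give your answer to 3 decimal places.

Balanced accuracy = mean of per-class recall.
  clear: recall = 64/81 = 0.7901
  cloudy: recall = 30/38 = 0.7895
  rain: recall = 30/76 = 0.3947
  snow: recall = 29/51 = 0.5686
  fog: recall = 73/78 = 0.9359
Mean = (0.7901 + 0.7895 + 0.3947 + 0.5686 + 0.9359) / 5 = 0.696

0.696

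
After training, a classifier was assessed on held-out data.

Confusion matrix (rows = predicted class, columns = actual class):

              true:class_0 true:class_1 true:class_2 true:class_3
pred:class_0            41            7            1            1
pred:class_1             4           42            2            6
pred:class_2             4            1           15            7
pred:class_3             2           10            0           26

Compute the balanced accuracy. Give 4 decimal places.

Balanced accuracy = mean of per-class recall.
  class_0: recall = 41/51 = 0.80392
  class_1: recall = 42/60 = 0.70000
  class_2: recall = 15/18 = 0.83333
  class_3: recall = 26/40 = 0.65000
Mean = (0.80392 + 0.70000 + 0.83333 + 0.65000) / 4 = 0.7468

0.7468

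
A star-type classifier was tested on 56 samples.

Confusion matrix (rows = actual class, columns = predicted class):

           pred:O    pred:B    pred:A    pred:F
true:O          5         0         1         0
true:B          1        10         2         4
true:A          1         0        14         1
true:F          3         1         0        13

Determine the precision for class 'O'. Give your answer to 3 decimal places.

One-vs-rest for 'O': TP = diagonal; FP = other classes predicted 'O'; FN = 'O' predicted as other.
precision = TP/(TP+FP).
O: TP=5, FP=1+1+3=5 → 5/10 = 0.5000

0.500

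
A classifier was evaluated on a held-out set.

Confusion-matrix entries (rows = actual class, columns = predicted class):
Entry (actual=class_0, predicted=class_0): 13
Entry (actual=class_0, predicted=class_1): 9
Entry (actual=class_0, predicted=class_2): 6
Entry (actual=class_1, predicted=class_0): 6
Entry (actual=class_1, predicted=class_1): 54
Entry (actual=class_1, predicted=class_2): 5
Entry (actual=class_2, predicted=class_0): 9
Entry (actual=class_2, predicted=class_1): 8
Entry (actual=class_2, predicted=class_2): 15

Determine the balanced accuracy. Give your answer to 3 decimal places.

Balanced accuracy = mean of per-class recall.
  class_0: recall = 13/28 = 0.4643
  class_1: recall = 54/65 = 0.8308
  class_2: recall = 15/32 = 0.4688
Mean = (0.4643 + 0.8308 + 0.4688) / 3 = 0.588

0.588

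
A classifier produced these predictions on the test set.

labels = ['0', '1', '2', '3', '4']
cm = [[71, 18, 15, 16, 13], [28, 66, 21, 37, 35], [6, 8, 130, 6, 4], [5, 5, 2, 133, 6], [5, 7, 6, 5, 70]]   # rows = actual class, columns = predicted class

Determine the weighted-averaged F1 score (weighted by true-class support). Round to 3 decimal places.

0.637

Per-class F1 score (2·TP/(2·TP+FP+FN)):
  0: TP=71, FP=28+6+5+5=44, FN=18+15+16+13=62 → 142/248 = 0.5726
  1: TP=66, FP=18+8+5+7=38, FN=28+21+37+35=121 → 132/291 = 0.4536
  2: TP=130, FP=15+21+2+6=44, FN=6+8+6+4=24 → 260/328 = 0.7927
  3: TP=133, FP=16+37+6+5=64, FN=5+5+2+6=18 → 266/348 = 0.7644
  4: TP=70, FP=13+35+4+6=58, FN=5+7+6+5=23 → 140/221 = 0.6335
Weighted-F1 score = Σ (supportᵢ/N)·F1 scoreᵢ with N=718: (133/718)·0.5726 + (187/718)·0.4536 + (154/718)·0.7927 + (151/718)·0.7644 + (93/718)·0.6335 = 0.637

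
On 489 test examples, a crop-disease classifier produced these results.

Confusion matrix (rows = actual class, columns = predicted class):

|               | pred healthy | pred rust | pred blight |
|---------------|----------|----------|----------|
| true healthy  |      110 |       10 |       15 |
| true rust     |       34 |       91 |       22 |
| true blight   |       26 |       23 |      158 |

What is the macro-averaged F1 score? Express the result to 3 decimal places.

Per-class F1 score (2·TP/(2·TP+FP+FN)):
  healthy: TP=110, FP=34+26=60, FN=10+15=25 → 220/305 = 0.7213
  rust: TP=91, FP=10+23=33, FN=34+22=56 → 182/271 = 0.6716
  blight: TP=158, FP=15+22=37, FN=26+23=49 → 316/402 = 0.7861
Macro-F1 score = mean = (0.7213 + 0.6716 + 0.7861) / 3 = 0.726

0.726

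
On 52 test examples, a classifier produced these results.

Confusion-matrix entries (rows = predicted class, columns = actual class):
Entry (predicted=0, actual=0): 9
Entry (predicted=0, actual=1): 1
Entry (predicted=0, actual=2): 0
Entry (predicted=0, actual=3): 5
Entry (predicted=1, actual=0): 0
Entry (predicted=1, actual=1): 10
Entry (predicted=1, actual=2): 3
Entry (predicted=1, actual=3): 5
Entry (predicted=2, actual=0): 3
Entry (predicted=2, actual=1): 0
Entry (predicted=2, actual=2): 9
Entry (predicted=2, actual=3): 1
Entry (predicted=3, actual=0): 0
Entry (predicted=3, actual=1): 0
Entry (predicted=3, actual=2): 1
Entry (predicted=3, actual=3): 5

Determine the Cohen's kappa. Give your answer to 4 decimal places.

Observed agreement pₒ = trace/N = 33/52 = 0.63462
Expected agreement pₑ = Σ (rowᵢ·colᵢ)/N² = (12·15 + 11·18 + 13·13 + 16·6)/52² = 0.23780
κ = (pₒ − pₑ)/(1 − pₑ) = (0.63462 − 0.23780)/(1 − 0.23780) = 0.5206

0.5206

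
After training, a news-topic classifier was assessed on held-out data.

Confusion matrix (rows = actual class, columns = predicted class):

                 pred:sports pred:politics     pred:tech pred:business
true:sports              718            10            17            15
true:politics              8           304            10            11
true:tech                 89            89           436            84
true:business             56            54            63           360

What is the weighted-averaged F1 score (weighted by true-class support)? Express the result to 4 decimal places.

0.7768

Per-class F1 score (2·TP/(2·TP+FP+FN)):
  sports: TP=718, FP=8+89+56=153, FN=10+17+15=42 → 1436/1631 = 0.88044
  politics: TP=304, FP=10+89+54=153, FN=8+10+11=29 → 608/790 = 0.76962
  tech: TP=436, FP=17+10+63=90, FN=89+89+84=262 → 872/1224 = 0.71242
  business: TP=360, FP=15+11+84=110, FN=56+54+63=173 → 720/1003 = 0.71785
Weighted-F1 score = Σ (supportᵢ/N)·F1 scoreᵢ with N=2324: (760/2324)·0.88044 + (333/2324)·0.76962 + (698/2324)·0.71242 + (533/2324)·0.71785 = 0.7768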